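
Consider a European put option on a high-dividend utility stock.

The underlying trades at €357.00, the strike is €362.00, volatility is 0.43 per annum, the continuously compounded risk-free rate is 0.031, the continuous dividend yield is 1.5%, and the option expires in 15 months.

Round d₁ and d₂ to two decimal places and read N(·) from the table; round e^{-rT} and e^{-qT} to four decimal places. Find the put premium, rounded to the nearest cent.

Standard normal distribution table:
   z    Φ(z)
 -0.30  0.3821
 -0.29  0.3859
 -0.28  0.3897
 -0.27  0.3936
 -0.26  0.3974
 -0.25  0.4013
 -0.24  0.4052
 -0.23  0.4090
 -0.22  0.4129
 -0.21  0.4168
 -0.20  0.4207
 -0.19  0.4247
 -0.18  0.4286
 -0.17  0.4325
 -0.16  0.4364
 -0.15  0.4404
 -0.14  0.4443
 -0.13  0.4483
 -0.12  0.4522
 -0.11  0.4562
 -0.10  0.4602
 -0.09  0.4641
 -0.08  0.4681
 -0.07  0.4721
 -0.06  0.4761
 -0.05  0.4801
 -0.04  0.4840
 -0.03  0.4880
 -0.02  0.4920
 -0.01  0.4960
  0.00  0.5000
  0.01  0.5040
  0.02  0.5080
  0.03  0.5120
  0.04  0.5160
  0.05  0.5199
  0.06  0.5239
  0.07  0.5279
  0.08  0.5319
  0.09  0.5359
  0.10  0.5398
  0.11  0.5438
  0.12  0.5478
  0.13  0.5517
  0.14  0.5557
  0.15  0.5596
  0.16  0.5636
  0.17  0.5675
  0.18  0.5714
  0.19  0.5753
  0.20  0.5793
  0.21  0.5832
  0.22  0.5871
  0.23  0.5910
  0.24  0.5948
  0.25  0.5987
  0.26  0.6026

€65.21

σ√T = 0.43·√1.25 = 0.4808
ln(S/K) + (r − q + σ²/2)T = ln(357/362) + (0.031 − 0.015 + 0.43²/2)·1.25 = -0.0139 + 0.1356 = 0.1217
d₁ = 0.1217 / 0.4808 = 0.2530 ≈ 0.25
d₂ = d₁ − σ√T = 0.2530 − 0.4808 = -0.2277 ≈ -0.23
e^(−qT) = e^(−0.015·1.25) = 0.9814;  e^(−rT) = e^(−0.031·1.25) = 0.9620
N(−d₂) = N(0.23) = 0.5910;  N(−d₁) = N(-0.25) = 0.4013
P = 362·0.9620·0.5910 − 357·0.9814·0.4013 = 205.8122 − 140.5994 = 65.2128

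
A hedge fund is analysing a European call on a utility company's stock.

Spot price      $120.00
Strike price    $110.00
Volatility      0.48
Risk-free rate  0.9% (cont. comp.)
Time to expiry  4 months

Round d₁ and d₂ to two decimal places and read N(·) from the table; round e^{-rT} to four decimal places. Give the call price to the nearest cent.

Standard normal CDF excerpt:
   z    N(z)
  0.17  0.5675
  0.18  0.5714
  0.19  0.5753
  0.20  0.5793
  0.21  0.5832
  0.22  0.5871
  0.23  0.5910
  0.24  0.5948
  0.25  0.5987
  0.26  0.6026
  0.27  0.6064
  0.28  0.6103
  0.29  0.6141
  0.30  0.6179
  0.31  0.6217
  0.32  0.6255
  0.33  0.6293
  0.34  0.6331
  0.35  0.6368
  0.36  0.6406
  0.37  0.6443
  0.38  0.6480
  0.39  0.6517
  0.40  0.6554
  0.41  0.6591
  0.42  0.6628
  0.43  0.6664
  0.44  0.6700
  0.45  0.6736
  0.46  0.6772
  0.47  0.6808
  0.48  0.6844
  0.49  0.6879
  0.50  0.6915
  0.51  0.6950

T = 0.3333;  σ√T = 0.2771
d₁ = [ln(120/110) + (0.009 + 0.48²/2)·0.3333] / 0.2771 = [0.0870 + 0.0414] / 0.2771 = 0.4634 → 0.46
d₂ = d₁ − σ√T = 0.4634 − 0.2771 = 0.1862 → 0.19
e^(−rT) = e^(−0.009·0.3333) = 0.9970
C = 120·N(0.46) − 110·0.9970·N(0.19) = 120·0.6772 − 110·0.9970·0.5753 = 81.2640 − 63.0932 = 18.1708

$18.17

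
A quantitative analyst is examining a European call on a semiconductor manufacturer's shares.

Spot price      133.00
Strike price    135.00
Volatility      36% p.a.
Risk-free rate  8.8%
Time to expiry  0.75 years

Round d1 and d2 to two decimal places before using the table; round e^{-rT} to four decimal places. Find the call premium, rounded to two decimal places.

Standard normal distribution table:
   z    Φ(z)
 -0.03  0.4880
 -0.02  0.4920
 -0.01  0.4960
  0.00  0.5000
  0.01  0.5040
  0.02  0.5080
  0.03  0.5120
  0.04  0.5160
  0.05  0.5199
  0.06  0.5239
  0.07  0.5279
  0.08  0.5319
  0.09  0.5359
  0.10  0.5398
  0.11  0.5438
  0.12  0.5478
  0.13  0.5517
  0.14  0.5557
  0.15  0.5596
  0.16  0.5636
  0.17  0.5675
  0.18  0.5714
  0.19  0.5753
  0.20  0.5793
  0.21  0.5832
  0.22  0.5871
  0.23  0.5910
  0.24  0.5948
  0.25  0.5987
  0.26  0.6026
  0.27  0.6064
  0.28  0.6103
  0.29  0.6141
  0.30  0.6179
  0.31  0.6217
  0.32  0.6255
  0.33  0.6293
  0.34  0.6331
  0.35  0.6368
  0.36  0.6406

19.50

σ√T = 0.36 × 0.8660 = 0.3118
d₁ = [ln(133/135) + (0.088 + 0.36²/2)·0.75] / 0.3118 = [-0.0149 + 0.1146] / 0.3118 = 0.3197 ≈ 0.32
d₂ = d₁ − σ√T = 0.3197 − 0.3118 = 0.0079 ≈ 0.01
e^(−rT) = e^(−0.088·0.75) = 0.9361
C = 133·N(0.32) − 135·0.9361·N(0.01) = 133·0.6255 − 135·0.9361·0.5040 = 83.1915 − 63.6922 = 19.4993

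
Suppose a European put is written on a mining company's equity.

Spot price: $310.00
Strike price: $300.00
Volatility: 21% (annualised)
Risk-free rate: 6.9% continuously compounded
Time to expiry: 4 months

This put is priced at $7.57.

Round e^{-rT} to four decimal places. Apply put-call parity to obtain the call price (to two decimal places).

exp(−rT) = exp(−0.069·0.3333) = 0.9773
Put-call parity: C − P = S − K·e^(−rT) = 310 − 300·0.9773 = 310 − 293.1900 = 16.8100
C = P + (C − P) = 7.57 + (16.8100) = 24.3800

$24.38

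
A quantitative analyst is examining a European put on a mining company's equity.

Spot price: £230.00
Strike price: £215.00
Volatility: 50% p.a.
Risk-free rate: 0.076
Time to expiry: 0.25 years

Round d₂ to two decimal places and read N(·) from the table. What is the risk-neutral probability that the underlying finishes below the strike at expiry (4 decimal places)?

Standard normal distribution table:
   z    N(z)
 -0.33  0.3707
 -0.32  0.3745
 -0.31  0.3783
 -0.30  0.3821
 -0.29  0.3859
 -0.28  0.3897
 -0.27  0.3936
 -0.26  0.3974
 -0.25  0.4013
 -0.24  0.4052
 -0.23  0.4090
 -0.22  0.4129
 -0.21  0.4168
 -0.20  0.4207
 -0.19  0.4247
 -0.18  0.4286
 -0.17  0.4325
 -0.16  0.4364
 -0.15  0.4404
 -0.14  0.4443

0.4129

T = 0.25;  σ√T = 0.2500
d₁ = [ln(230/215) + (0.076 + 0.5²/2)·0.25] / 0.2500 = [0.0674 + 0.0503] / 0.2500 = 0.4708 ⇒ 0.47
d₂ = d₁ − σ√T = 0.4708 − 0.2500 = 0.2208 ⇒ 0.22
Pr(exercise) under Q = N(−d₂) = N(-0.22) = 0.4129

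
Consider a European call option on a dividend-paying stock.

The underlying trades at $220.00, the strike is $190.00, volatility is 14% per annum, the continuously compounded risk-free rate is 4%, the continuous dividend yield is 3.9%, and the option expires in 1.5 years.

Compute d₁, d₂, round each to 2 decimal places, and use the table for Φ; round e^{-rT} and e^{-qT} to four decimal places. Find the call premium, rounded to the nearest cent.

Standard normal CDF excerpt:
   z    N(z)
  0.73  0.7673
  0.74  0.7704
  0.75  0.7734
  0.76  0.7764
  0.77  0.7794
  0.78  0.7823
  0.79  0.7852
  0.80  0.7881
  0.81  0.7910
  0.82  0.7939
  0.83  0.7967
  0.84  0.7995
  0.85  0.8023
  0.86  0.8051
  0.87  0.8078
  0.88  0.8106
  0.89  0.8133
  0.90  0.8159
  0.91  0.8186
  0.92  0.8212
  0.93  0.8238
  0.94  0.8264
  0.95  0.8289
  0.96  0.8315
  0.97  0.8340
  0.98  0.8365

$32.01

σ√T = 0.14·√1.5 = 0.1715
d₁ = [ln(220/190) + (0.04 − 0.039 + 0.14²/2)·1.5] / 0.1715 = [0.1466 + 0.0162] / 0.1715 = 0.9495 → 0.95
d₂ = d₁ − σ√T = 0.9495 − 0.1715 = 0.7780 → 0.78
exp(−qT) = exp(−0.039·1.5) = 0.9432;  exp(−rT) = exp(−0.04·1.5) = 0.9418
C = 220·0.9432·N(0.95) − 190·0.9418·N(0.78) = 220·0.9432·0.8289 − 190·0.9418·0.7823 = 172.0001 − 139.9863 = 32.0137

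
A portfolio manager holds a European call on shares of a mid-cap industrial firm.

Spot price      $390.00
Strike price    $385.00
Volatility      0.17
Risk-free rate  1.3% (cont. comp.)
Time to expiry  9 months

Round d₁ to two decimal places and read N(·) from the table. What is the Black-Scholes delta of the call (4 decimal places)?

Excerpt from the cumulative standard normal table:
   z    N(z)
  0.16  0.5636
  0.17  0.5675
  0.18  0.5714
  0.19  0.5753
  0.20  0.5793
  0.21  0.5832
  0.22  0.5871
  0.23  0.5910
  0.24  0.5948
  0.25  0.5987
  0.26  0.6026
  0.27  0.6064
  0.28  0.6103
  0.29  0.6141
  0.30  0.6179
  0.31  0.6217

σ√T = 0.17 × 0.8660 = 0.1472
d₁ = [ln(390/385) + (0.013 + 0.17²/2)·0.75] / 0.1472 = [0.0129 + 0.0206] / 0.1472 = 0.2275 which rounds to 0.23
N(d₁) = N(0.23) = 0.5910
Δ_call = N(d₁) = 0.5910

0.5910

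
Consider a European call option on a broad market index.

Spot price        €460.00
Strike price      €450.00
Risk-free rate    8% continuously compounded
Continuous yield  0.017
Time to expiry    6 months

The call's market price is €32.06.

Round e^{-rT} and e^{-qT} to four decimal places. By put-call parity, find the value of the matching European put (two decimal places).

e^(−qT) = e^(−0.017·0.5) = 0.9915;  e^(−rT) = e^(−0.08·0.5) = 0.9608
Put-call parity: C − P = S·e^(−qT) − K·e^(−rT) = 460·0.9915 − 450·0.9608 = 456.0900 − 432.3600 = 23.7300
P = C − (C − P) = 32.06 − (23.7300) = 8.3300

€8.33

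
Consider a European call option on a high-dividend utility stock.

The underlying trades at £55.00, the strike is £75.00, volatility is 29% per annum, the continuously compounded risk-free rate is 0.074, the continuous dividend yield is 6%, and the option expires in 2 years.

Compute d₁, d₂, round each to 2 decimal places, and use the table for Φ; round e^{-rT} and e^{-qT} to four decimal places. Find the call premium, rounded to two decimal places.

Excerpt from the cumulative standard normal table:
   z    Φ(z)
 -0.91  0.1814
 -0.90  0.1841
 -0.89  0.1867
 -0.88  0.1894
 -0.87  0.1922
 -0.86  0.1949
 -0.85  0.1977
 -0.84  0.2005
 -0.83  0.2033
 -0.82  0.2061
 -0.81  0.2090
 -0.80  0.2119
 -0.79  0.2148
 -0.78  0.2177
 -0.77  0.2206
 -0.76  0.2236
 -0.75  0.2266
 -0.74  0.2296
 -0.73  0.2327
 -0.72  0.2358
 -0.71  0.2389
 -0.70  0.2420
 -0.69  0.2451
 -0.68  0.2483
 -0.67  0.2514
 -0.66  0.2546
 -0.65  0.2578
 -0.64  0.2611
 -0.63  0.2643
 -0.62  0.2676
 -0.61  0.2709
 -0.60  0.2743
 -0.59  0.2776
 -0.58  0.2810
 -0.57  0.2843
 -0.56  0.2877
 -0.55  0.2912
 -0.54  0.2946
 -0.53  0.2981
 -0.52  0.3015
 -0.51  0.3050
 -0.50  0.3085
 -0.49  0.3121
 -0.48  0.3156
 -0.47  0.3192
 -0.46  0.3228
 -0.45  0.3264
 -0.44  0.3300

£3.32

T = 2;  σ√T = 0.4101
d₁ = [ln(55/75) + (0.074 − 0.06 + 0.29²/2)·2] / 0.4101 = [-0.3102 + 0.1121] / 0.4101 = -0.4829 ≈ -0.48
d₂ = d₁ − σ√T = -0.4829 − 0.4101 = -0.8930 ≈ -0.89
exp(−qT) = exp(−0.06·2) = 0.8869;  exp(−rT) = exp(−0.074·2) = 0.8624
N(d₁) = N(-0.48) = 0.3156;  N(d₂) = N(-0.89) = 0.1867
C = 55·0.8869·0.3156 − 75·0.8624·0.1867 = 15.3948 − 12.0758 = 3.3191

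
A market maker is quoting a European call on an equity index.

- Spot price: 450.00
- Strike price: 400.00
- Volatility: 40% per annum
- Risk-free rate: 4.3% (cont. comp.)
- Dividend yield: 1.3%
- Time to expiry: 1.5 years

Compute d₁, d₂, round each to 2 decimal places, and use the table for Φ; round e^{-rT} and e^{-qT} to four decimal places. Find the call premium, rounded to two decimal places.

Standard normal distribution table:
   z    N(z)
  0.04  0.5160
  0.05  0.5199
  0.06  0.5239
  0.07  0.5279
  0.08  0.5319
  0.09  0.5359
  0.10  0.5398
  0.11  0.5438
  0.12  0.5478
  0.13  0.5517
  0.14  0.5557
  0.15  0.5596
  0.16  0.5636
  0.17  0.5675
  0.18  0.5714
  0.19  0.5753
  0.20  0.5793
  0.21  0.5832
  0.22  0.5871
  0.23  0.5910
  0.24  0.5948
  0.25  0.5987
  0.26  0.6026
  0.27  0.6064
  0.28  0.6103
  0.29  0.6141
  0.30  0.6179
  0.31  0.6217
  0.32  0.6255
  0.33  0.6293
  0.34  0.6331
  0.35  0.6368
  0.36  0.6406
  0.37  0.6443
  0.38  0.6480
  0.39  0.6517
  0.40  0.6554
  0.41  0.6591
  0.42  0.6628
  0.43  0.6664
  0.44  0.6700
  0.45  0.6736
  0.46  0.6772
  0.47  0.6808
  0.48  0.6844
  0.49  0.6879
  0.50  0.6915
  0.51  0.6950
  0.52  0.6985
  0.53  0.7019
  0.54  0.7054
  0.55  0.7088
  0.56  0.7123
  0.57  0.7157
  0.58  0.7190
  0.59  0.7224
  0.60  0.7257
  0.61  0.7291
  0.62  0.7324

σ√T = 0.4 × 1.2247 = 0.4899
ln(S/K) + (r − q + σ²/2)T = ln(450/400) + (0.043 − 0.013 + 0.4²/2)·1.5 = 0.1178 + 0.1650 = 0.2828
d₁ = 0.2828 / 0.4899 = 0.5772 ≈ 0.58
d₂ = d₁ − σ√T = 0.5772 − 0.4899 = 0.0873 ≈ 0.09
exp(−qT) = exp(−0.013·1.5) = 0.9807;  exp(−rT) = exp(−0.043·1.5) = 0.9375
N(d₁) = N(0.58) = 0.7190;  N(d₂) = N(0.09) = 0.5359
C = 450·0.9807·0.7190 − 400·0.9375·0.5359 = 317.3055 − 200.9625 = 116.3430

116.34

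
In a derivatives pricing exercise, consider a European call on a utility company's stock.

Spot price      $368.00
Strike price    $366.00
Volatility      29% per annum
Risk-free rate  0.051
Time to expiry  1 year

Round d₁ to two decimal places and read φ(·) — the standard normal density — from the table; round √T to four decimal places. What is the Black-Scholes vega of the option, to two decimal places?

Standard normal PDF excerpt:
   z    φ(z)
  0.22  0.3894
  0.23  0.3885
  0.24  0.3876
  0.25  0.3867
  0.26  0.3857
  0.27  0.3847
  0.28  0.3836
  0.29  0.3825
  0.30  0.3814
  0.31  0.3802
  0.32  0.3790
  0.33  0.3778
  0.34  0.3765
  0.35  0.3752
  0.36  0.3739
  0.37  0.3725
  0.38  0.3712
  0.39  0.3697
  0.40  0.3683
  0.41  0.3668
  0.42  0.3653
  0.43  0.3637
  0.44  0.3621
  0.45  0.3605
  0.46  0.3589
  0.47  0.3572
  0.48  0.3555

σ√T = 0.29 × 1.0000 = 0.2900
d₁ = [ln(368/366) + (0.051 + 0.29²/2)·1] / 0.2900 = [0.0054 + 0.0930] / 0.2900 = 0.3397 which rounds to 0.34
√T = √1 = 1.0000
φ(d₁) = φ(0.34) = 0.3765
vega = S·φ(d₁)·√T = 368·0.3765·1.0000 = 138.5520
(Vega is the same for a European call and put with the same parameters.)

138.55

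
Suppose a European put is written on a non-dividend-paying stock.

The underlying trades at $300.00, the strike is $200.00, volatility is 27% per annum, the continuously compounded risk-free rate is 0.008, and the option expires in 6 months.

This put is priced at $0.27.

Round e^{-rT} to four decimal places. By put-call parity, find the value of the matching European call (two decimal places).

e^(−rT) = e^(−0.008·0.5) = 0.9960
Put-call parity: C − P = S − K·e^(−rT) = 300 − 200·0.9960 = 300 − 199.2000 = 100.8000
C = P + (C − P) = 0.27 + (100.8000) = 101.0700

$101.07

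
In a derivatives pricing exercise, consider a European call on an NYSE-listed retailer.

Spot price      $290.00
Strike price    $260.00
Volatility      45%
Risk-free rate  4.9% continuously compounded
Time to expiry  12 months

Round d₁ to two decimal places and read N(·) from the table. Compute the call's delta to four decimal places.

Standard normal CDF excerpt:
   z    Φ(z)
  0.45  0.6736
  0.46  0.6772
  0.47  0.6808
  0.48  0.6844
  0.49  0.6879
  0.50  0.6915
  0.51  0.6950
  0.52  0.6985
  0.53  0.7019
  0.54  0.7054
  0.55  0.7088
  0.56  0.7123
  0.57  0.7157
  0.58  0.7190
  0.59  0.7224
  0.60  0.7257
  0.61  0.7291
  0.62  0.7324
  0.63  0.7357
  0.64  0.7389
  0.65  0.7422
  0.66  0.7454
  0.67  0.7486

0.7190

σ√T = 0.45·√1 = 0.4500
ln(S/K) + (r + σ²/2)T = ln(290/260) + (0.049 + 0.45²/2)·1 = 0.1092 + 0.1502 = 0.2594
d₁ = 0.2594 / 0.4500 = 0.5766 ≈ 0.58
N(d₁) = N(0.58) = 0.7190
Δ_call = N(d₁) = 0.7190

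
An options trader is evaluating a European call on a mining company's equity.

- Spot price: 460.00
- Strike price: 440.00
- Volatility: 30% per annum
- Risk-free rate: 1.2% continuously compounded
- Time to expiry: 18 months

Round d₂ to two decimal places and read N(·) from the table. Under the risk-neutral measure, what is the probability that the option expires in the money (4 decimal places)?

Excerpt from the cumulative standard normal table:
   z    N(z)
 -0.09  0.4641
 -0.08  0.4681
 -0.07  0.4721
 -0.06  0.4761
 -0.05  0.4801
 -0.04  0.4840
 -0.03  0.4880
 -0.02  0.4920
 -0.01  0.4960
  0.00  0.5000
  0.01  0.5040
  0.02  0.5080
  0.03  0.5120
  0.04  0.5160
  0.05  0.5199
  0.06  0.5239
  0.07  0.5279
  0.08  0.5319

0.4960

σ√T = 0.3 × 1.2247 = 0.3674
ln(S/K) + (r + σ²/2)T = ln(460/440) + (0.012 + 0.3²/2)·1.5 = 0.0445 + 0.0855 = 0.1300
d₁ = 0.1300 / 0.3674 = 0.3537 → 0.35
d₂ = d₁ − σ√T = 0.3537 − 0.3674 = -0.0137 → -0.01
Pr(exercise) under Q = N(d₂) = 0.4960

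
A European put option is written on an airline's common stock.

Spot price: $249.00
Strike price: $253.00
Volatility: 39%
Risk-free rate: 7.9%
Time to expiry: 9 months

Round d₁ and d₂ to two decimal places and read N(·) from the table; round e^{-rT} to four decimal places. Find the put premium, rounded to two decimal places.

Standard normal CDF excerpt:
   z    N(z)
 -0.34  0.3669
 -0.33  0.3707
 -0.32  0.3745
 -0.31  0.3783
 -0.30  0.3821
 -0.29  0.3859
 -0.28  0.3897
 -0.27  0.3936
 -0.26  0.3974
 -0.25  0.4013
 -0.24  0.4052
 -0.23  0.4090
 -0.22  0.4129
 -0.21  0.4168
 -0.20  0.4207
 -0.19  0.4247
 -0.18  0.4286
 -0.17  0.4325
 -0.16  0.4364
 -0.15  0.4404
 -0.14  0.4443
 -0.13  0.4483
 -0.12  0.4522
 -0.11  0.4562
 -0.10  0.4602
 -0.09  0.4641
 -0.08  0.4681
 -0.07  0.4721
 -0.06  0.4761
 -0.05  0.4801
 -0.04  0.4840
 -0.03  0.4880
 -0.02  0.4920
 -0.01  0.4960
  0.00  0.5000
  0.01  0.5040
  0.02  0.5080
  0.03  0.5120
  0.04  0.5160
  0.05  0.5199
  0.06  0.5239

$27.90

σ√T = 0.39·√0.75 = 0.3377
d₁ = [ln(249/253) + (0.079 + 0.39²/2)·0.75] / 0.3377 = [-0.0159 + 0.1163] / 0.3377 = 0.2971 which rounds to 0.30
d₂ = d₁ − σ√T = 0.2971 − 0.3377 = -0.0406 which rounds to -0.04
e^(−rT) = e^(−0.079·0.75) = 0.9425
N(−d₂) = N(0.04) = 0.5160;  N(−d₁) = N(-0.30) = 0.3821
P = 253·0.9425·0.5160 − 249·0.3821 = 123.0415 − 95.1429 = 27.8986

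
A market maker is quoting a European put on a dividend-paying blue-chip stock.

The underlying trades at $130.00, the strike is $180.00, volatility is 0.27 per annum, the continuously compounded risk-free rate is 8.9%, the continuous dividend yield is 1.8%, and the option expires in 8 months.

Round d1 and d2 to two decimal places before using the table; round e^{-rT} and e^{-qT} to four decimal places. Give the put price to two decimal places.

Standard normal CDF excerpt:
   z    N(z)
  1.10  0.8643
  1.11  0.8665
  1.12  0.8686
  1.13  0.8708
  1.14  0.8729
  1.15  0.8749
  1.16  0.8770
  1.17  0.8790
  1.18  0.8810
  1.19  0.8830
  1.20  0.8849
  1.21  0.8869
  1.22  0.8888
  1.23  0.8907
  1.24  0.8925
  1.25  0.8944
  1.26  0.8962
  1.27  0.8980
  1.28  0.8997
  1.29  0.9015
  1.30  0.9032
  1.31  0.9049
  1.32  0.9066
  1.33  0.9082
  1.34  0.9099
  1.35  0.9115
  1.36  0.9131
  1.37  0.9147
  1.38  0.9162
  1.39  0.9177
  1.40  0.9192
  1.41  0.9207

$42.78

σ√T = 0.27 × 0.8165 = 0.2205
d₁ = [ln(130/180) + (0.089 − 0.018 + ½·0.27²)·0.6667] / (σ√T) = (-0.3254 + 0.0716) / 0.2205 = -1.1512 which rounds to -1.15
d₂ = -1.1512 − 0.2205 = -1.3717 which rounds to -1.37
exp(−qT) = exp(−0.018·0.6667) = 0.9881;  exp(−rT) = exp(−0.089·0.6667) = 0.9424
N(−d₂) = N(1.37) = 0.9147;  N(−d₁) = N(1.15) = 0.8749
P = 180·0.9424·0.9147 − 130·0.9881·0.8749 = 155.1624 − 112.3835 = 42.7789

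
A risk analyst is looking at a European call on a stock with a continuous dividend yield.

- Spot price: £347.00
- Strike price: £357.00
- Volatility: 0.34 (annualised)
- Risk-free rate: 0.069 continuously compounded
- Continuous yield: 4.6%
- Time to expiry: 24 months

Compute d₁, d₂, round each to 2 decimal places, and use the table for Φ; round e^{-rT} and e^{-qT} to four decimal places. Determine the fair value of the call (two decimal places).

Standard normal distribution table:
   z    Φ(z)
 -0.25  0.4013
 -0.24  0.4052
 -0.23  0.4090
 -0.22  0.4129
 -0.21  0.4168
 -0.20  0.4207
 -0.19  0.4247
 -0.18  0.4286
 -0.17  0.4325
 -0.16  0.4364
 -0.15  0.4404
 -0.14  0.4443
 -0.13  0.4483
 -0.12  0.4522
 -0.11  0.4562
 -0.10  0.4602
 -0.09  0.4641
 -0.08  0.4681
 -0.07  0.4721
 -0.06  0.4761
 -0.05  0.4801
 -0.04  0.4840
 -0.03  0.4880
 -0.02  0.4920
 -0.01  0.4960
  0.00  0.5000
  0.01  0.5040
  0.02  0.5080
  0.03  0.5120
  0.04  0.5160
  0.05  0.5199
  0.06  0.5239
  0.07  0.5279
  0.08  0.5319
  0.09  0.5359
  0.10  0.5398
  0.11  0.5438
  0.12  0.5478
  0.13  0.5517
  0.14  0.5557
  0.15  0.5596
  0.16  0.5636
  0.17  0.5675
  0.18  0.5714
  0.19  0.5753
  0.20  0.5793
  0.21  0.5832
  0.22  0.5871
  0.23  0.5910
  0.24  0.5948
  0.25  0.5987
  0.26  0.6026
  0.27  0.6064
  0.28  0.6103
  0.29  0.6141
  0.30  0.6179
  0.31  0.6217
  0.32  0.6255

σ√T = 0.34·√2 = 0.4808
ln(S/K) + (r − q + σ²/2)T = ln(347/357) + (0.069 − 0.046 + 0.34²/2)·2 = -0.0284 + 0.1616 = 0.1332
d₁ = 0.1332 / 0.4808 = 0.2770 ⇒ 0.28
d₂ = d₁ − σ√T = 0.2770 − 0.4808 = -0.2038 ⇒ -0.20
exp(−qT) = exp(−0.046·2) = 0.9121;  exp(−rT) = exp(−0.069·2) = 0.8711
N(d₁) = N(0.28) = 0.6103;  N(d₂) = N(-0.20) = 0.4207
C = 347·0.9121·0.6103 − 357·0.8711·0.4207 = 193.1592 − 130.8304 = 62.3287

£62.33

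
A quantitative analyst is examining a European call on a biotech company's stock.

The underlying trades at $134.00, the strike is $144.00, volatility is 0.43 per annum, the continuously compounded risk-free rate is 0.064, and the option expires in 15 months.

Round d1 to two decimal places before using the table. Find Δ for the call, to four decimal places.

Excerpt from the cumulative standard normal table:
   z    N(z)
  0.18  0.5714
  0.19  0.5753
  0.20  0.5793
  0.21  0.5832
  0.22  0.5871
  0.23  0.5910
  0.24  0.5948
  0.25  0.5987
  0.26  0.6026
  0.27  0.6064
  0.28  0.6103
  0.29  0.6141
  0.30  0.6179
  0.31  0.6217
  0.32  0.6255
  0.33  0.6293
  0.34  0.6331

0.6026

σ√T = 0.43·√1.25 = 0.4808
d₁ = [ln(134/144) + (0.064 + 0.43²/2)·1.25] / 0.4808 = [-0.0720 + 0.1956] / 0.4808 = 0.2571 ≈ 0.26
N(d₁) = N(0.26) = 0.6026
Δ_call = N(d₁) = 0.6026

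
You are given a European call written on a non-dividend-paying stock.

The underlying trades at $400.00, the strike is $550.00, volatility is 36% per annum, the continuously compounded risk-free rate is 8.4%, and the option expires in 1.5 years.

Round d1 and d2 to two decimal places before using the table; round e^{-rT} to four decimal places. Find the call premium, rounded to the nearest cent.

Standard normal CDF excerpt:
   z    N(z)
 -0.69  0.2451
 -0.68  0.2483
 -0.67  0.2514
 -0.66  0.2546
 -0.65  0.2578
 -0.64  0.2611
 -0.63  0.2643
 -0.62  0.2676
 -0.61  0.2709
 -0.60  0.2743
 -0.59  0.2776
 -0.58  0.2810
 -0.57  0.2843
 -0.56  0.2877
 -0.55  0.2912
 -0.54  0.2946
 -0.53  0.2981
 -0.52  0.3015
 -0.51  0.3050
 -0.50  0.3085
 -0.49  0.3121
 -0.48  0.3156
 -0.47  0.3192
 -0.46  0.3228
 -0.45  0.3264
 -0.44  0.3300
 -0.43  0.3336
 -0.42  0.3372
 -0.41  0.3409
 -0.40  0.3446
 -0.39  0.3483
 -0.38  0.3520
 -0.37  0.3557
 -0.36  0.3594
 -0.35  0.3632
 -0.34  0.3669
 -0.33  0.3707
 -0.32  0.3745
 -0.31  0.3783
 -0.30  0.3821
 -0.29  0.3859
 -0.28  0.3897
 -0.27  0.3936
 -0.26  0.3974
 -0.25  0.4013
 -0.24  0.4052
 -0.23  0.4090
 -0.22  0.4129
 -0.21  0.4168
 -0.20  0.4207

σ√T = 0.36 × 1.2247 = 0.4409
d₁ = [ln(400/550) + (0.084 + 0.36²/2)·1.5] / 0.4409 = [-0.3185 + 0.2232] / 0.4409 = -0.2160 ≈ -0.22
d₂ = d₁ − σ√T = -0.2160 − 0.4409 = -0.6569 ≈ -0.66
e^(−rT) = e^(−0.084·1.5) = 0.8816
C = 400·N(-0.22) − 550·0.8816·N(-0.66) = 400·0.4129 − 550·0.8816·0.2546 = 165.1600 − 123.4504 = 41.7096

$41.71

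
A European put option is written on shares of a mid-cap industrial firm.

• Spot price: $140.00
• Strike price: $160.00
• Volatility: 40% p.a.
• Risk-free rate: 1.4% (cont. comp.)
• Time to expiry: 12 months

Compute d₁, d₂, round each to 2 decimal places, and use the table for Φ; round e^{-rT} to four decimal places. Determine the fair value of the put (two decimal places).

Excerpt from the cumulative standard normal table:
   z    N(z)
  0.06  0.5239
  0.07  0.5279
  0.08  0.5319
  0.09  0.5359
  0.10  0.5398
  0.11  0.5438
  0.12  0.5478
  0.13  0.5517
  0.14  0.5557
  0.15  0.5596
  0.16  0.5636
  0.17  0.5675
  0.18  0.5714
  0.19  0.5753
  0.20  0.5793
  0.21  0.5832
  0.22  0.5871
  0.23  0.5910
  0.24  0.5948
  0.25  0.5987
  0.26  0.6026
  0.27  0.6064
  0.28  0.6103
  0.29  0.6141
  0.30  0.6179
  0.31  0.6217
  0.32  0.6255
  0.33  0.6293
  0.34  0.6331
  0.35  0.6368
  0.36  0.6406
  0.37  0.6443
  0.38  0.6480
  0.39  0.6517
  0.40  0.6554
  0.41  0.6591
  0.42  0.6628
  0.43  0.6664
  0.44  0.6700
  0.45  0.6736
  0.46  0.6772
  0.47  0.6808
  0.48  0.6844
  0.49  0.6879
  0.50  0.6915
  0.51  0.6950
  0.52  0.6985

σ√T = 0.4·√1 = 0.4000
d₁ = [ln(140/160) + (0.014 + 0.4²/2)·1] / 0.4000 = [-0.1335 + 0.0940] / 0.4000 = -0.0988 which rounds to -0.10
d₂ = d₁ − σ√T = -0.0988 − 0.4000 = -0.4988 which rounds to -0.50
exp(−rT) = exp(−0.014·1) = 0.9861
P = 160·0.9861·N(0.50) − 140·N(0.10) = 160·0.9861·0.6915 − 140·0.5398 = 109.1021 − 75.5720 = 33.5301

$33.53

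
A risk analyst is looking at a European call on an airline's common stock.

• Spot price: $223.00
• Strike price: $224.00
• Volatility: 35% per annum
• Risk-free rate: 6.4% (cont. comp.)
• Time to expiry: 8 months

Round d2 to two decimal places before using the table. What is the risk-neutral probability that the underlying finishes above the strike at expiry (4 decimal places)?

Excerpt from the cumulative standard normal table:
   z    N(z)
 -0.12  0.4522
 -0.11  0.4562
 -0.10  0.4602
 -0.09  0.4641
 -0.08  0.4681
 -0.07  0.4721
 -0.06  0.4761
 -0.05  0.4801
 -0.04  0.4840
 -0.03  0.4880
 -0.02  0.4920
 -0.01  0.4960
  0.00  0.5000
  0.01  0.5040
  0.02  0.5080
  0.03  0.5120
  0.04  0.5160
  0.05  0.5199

T = 0.6667;  σ√T = 0.2858
d₁ = [ln(223/224) + (0.064 + ½·0.35²)·0.6667] / (σ√T) = (-0.0045 + 0.0835) / 0.2858 = 0.2765 ⇒ 0.28
d₂ = 0.2765 − 0.2858 = -0.0092 ⇒ -0.01
Pr(exercise) under Q = N(d₂) = 0.4960

0.4960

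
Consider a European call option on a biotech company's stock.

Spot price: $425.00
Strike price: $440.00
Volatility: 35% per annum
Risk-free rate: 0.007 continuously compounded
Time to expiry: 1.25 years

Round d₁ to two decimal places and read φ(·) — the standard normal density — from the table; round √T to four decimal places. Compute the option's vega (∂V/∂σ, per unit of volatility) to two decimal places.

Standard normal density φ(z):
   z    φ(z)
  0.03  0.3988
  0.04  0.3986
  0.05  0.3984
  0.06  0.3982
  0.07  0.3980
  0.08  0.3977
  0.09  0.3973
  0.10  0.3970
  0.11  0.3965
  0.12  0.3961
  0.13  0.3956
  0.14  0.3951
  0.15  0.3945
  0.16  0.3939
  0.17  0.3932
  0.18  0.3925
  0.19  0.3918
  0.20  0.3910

T = 1.25;  σ√T = 0.3913
d₁ = [ln(425/440) + (0.007 + 0.35²/2)·1.25] / 0.3913 = [-0.0347 + 0.0853] / 0.3913 = 0.1294 ⇒ 0.13
√T = √1.25 = 1.1180
φ(d₁) = φ(0.13) = 0.3956
vega = S·φ(d₁)·√T = 425·0.3956·1.1180 = 187.9693
(Vega is the same for a European call and put with the same parameters.)

187.97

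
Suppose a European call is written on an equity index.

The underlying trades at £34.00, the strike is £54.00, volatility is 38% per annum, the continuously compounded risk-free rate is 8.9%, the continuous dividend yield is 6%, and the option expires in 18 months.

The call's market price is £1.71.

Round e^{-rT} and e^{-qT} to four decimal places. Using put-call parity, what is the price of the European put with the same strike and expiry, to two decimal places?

£17.89

exp(−qT) = exp(−0.06·1.5) = 0.9139;  exp(−rT) = exp(−0.089·1.5) = 0.8750
Put-call parity: C − P = S·e^(−qT) − K·e^(−rT) = 34·0.9139 − 54·0.8750 = 31.0726 − 47.2500 = -16.1774
P = C − (C − P) = 1.71 − (-16.1774) = 17.8874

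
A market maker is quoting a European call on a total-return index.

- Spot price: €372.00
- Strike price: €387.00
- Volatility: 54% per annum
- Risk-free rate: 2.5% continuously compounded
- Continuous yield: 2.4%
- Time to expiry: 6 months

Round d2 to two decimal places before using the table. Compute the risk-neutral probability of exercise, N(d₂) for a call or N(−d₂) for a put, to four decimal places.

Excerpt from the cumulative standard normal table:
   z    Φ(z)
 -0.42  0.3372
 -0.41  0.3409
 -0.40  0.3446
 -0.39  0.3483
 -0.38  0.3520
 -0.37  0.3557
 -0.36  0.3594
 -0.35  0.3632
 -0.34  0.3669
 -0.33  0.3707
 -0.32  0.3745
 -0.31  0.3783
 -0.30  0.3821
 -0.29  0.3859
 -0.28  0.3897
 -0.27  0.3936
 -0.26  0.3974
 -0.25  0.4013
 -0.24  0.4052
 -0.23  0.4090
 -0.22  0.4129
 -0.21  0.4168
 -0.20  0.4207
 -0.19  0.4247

σ√T = 0.54 × 0.7071 = 0.3818
ln(S/K) + (r − q + σ²/2)T = ln(372/387) + (0.025 − 0.024 + 0.54²/2)·0.5 = -0.0395 + 0.0734 = 0.0339
d₁ = 0.0339 / 0.3818 = 0.0887 ≈ 0.09
d₂ = d₁ − σ√T = 0.0887 − 0.3818 = -0.2931 ≈ -0.29
Pr(exercise) under Q = N(d₂) = 0.3859

0.3859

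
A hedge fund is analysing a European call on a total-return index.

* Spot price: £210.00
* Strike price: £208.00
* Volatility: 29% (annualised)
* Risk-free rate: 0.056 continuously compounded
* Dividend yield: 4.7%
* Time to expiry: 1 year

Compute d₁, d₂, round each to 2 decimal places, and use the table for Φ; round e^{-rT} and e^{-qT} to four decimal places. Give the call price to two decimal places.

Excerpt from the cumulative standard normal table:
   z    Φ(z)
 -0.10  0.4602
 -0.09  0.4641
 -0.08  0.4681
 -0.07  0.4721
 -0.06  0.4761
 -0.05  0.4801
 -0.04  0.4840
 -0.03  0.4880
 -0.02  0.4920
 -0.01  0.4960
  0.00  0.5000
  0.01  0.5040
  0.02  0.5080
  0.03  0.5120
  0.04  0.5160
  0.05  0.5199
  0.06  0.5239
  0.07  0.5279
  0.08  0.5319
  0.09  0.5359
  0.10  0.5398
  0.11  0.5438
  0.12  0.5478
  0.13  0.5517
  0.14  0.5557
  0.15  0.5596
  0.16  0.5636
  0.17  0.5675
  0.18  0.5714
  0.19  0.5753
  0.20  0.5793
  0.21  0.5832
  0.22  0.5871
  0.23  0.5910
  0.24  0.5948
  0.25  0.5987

£24.79

σ√T = 0.29·√1 = 0.2900
d₁ = [ln(210/208) + (0.056 − 0.047 + 0.29²/2)·1] / 0.2900 = [0.0096 + 0.0510] / 0.2900 = 0.2090 ≈ 0.21
d₂ = d₁ − σ√T = 0.2090 − 0.2900 = -0.0810 ≈ -0.08
exp(−qT) = exp(−0.047·1) = 0.9541;  exp(−rT) = exp(−0.056·1) = 0.9455
C = 210·0.9541·N(0.21) − 208·0.9455·N(-0.08) = 210·0.9541·0.5832 − 208·0.9455·0.4681 = 116.8505 − 92.0584 = 24.7921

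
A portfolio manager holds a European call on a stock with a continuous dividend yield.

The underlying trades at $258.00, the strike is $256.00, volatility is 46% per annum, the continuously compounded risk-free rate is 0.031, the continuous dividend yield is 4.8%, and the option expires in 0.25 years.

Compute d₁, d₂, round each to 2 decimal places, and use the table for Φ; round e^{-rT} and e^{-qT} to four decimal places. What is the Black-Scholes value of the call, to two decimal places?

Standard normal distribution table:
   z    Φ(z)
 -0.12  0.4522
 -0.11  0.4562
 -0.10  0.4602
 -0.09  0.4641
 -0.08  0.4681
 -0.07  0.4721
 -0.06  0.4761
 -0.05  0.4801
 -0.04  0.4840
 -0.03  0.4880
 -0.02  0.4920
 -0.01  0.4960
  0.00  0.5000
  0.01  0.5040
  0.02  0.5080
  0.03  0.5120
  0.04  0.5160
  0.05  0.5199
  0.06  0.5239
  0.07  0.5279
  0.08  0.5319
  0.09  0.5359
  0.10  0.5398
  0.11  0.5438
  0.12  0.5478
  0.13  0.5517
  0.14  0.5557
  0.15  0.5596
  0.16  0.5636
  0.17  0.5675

$23.74

T = 0.25;  σ√T = 0.2300
ln(S/K) + (r − q + σ²/2)T = ln(258/256) + (0.031 − 0.048 + 0.46²/2)·0.25 = 0.0078 + 0.0222 = 0.0300
d₁ = 0.0300 / 0.2300 = 0.1304 ⇒ 0.13
d₂ = d₁ − σ√T = 0.1304 − 0.2300 = -0.0996 ⇒ -0.10
e^(−qT) = e^(−0.048·0.25) = 0.9881;  e^(−rT) = e^(−0.031·0.25) = 0.9923
N(d₁) = N(0.13) = 0.5517;  N(d₂) = N(-0.10) = 0.4602
C = 258·0.9881·0.5517 − 256·0.9923·0.4602 = 140.6448 − 116.9041 = 23.7407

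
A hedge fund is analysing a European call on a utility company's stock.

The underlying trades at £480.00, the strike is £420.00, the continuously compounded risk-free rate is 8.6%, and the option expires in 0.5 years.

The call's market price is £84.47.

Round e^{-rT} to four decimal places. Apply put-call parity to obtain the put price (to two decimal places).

£6.79

e^(−rT) = e^(−0.086·0.5) = 0.9579
Put-call parity: C − P = S − K·e^(−rT) = 480 − 420·0.9579 = 480 − 402.3180 = 77.6820
P = C − (C − P) = 84.47 − (77.6820) = 6.7880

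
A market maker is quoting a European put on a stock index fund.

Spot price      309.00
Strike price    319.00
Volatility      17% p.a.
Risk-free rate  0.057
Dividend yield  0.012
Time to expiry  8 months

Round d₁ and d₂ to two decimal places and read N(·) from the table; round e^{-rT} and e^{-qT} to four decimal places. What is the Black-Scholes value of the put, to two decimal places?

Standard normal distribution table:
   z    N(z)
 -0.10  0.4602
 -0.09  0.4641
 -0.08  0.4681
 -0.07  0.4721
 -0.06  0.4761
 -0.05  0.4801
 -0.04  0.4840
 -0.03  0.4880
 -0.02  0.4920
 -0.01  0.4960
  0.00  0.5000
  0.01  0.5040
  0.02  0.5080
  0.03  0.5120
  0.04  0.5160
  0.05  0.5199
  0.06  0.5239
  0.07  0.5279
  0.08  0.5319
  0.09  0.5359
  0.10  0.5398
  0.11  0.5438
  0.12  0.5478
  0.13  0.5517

17.41

σ√T = 0.17·√0.6667 = 0.1388
d₁ = [ln(309/319) + (0.057 − 0.012 + 0.17²/2)·0.6667] / 0.1388 = [-0.0318 + 0.0396] / 0.1388 = 0.0561 → 0.06
d₂ = d₁ − σ√T = 0.0561 − 0.1388 = -0.0827 → -0.08
exp(−qT) = exp(−0.012·0.6667) = 0.9920;  exp(−rT) = exp(−0.057·0.6667) = 0.9627
N(−d₂) = N(0.08) = 0.5319;  N(−d₁) = N(-0.06) = 0.4761
P = 319·0.9627·0.5319 − 309·0.9920·0.4761 = 163.3472 − 145.9380 = 17.4092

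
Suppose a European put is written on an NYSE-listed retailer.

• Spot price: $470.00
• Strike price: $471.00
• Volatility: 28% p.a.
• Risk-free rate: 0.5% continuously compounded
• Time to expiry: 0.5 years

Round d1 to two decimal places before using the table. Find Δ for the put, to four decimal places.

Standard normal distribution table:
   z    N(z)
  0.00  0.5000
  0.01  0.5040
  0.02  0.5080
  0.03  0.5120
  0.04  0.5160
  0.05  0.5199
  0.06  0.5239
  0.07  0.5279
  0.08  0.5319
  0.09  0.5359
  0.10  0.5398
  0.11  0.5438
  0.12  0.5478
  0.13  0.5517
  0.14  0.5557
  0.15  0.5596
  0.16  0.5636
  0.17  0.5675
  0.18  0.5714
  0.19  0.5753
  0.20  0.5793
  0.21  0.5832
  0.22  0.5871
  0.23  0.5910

σ√T = 0.28 × 0.7071 = 0.1980
d₁ = [ln(470/471) + (0.005 + ½·0.28²)·0.5] / (σ√T) = (-0.0021 + 0.0221) / 0.1980 = 0.1009 → 0.10
N(d₁) = N(0.10) = 0.5398
Δ_put = N(d₁) − 1 = 0.5398 − 1 = -0.4602

-0.4602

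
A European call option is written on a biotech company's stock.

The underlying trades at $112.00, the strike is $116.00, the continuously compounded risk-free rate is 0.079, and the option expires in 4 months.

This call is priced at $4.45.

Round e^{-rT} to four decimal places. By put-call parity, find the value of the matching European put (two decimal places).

$5.43

e^(−rT) = e^(−0.079·0.3333) = 0.9740
Put-call parity: C − P = S − K·e^(−rT) = 112 − 116·0.9740 = 112 − 112.9840 = -0.9840
P = C − (C − P) = 4.45 − (-0.9840) = 5.4340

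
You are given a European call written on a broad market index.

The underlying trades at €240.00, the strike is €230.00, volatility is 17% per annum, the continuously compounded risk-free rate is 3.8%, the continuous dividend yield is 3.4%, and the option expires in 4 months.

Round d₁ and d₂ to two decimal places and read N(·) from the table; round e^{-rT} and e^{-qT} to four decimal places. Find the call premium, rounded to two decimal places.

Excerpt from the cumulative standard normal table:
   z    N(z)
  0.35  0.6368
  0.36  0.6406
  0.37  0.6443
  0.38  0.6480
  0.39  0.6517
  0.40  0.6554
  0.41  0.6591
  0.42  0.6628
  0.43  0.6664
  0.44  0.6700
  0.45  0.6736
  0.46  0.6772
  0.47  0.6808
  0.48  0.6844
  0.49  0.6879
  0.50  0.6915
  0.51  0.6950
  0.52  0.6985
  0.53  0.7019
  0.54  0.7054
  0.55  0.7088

σ√T = 0.17 × 0.5774 = 0.0981
d₁ = [ln(240/230) + (0.038 − 0.034 + ½·0.17²)·0.3333] / (σ√T) = (0.0426 + 0.0062) / 0.0981 = 0.4963 ⇒ 0.50
d₂ = 0.4963 − 0.0981 = 0.3981 ⇒ 0.40
e^(−qT) = e^(−0.034·0.3333) = 0.9887;  e^(−rT) = e^(−0.038·0.3333) = 0.9874
N(d₁) = N(0.50) = 0.6915;  N(d₂) = N(0.40) = 0.6554
C = 240·0.9887·0.6915 − 230·0.9874·0.6554 = 164.0847 − 148.8427 = 15.2420

€15.24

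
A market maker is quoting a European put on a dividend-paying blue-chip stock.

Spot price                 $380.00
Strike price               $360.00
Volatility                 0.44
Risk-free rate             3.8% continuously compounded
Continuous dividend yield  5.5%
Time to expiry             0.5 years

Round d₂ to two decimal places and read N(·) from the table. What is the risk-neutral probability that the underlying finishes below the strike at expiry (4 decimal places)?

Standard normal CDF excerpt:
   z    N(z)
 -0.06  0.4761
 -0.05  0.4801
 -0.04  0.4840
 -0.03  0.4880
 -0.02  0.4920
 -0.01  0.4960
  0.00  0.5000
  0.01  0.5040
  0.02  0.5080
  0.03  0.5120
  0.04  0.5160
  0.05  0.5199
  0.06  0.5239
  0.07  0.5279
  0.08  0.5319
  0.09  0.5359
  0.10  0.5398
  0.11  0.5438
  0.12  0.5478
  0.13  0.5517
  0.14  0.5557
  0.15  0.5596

0.5040

σ√T = 0.44 × 0.7071 = 0.3111
d₁ = [ln(380/360) + (0.038 − 0.055 + 0.44²/2)·0.5] / 0.3111 = [0.0541 + 0.0399] / 0.3111 = 0.3020 which rounds to 0.30
d₂ = d₁ − σ√T = 0.3020 − 0.3111 = -0.0091 which rounds to -0.01
Risk-neutral Pr[S_T < K] = N(−d₂) = N(0.01) = 0.5040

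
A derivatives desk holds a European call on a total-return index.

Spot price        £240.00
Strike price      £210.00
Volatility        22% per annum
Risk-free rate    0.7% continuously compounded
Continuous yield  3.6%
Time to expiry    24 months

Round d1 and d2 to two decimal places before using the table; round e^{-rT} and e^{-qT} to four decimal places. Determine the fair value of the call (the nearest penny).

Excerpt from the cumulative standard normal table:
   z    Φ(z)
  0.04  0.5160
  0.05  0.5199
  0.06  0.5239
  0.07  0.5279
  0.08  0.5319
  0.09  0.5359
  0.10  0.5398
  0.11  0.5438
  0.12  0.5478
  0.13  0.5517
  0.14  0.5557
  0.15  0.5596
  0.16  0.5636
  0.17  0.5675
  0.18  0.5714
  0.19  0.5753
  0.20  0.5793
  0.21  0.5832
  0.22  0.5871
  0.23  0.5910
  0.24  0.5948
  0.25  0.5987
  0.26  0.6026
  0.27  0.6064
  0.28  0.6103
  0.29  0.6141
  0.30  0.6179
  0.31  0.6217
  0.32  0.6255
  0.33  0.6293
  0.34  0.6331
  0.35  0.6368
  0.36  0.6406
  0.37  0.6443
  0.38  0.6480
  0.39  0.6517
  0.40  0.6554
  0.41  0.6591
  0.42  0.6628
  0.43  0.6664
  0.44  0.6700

£35.39

σ√T = 0.22 × 1.4142 = 0.3111
d₁ = [ln(240/210) + (0.007 − 0.036 + 0.22²/2)·2] / 0.3111 = [0.1335 − 0.0096] / 0.3111 = 0.3983 which rounds to 0.40
d₂ = d₁ − σ√T = 0.3983 − 0.3111 = 0.0872 which rounds to 0.09
e^(−qT) = e^(−0.036·2) = 0.9305;  e^(−rT) = e^(−0.007·2) = 0.9861
N(d₁) = N(0.40) = 0.6554;  N(d₂) = N(0.09) = 0.5359
C = 240·0.9305·0.6554 − 210·0.9861·0.5359 = 146.3639 − 110.9747 = 35.3892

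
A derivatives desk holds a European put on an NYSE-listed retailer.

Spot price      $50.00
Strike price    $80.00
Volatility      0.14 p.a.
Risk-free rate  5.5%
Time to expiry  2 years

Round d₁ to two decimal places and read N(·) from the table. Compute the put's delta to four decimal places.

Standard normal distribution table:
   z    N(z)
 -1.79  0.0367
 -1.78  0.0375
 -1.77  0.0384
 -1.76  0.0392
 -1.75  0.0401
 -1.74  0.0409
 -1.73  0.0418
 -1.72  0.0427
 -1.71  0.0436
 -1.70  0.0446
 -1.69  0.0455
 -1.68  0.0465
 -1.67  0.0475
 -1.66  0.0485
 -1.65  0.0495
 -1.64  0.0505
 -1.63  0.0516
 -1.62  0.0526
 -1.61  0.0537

T = 2;  σ√T = 0.1980
d₁ = [ln(50/80) + (0.055 + 0.14²/2)·2] / 0.1980 = [-0.4700 + 0.1296] / 0.1980 = -1.7193 ⇒ -1.72
N(d₁) = N(-1.72) = 0.0427
Δ_put = N(d₁) − 1 = 0.0427 − 1 = -0.9573

-0.9573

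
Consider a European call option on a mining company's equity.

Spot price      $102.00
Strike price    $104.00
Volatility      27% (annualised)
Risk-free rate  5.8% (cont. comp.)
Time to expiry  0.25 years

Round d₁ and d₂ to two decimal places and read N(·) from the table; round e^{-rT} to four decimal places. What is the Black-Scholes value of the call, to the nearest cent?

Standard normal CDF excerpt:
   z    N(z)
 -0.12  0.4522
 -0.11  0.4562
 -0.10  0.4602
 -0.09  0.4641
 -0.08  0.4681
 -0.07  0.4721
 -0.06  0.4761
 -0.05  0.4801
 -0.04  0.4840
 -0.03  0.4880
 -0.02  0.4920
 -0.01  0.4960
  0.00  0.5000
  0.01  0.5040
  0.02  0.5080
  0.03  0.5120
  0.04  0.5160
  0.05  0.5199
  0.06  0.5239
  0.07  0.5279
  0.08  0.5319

σ√T = 0.27·√0.25 = 0.1350
d₁ = [ln(102/104) + (0.058 + 0.27²/2)·0.25] / 0.1350 = [-0.0194 + 0.0236] / 0.1350 = 0.0311 → 0.03
d₂ = d₁ − σ√T = 0.0311 − 0.1350 = -0.1039 → -0.10
exp(−rT) = exp(−0.058·0.25) = 0.9856
N(d₁) = N(0.03) = 0.5120;  N(d₂) = N(-0.10) = 0.4602
C = 102·0.5120 − 104·0.9856·0.4602 = 52.2240 − 47.1716 = 5.0524

$5.05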